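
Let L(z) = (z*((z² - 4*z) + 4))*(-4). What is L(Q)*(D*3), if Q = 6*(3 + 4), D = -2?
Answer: 1612800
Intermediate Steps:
Q = 42 (Q = 6*7 = 42)
L(z) = -4*z*(4 + z² - 4*z) (L(z) = (z*(4 + z² - 4*z))*(-4) = -4*z*(4 + z² - 4*z))
L(Q)*(D*3) = (4*42*(-4 - 1*42² + 4*42))*(-2*3) = (4*42*(-4 - 1*1764 + 168))*(-6) = (4*42*(-4 - 1764 + 168))*(-6) = (4*42*(-1600))*(-6) = -268800*(-6) = 1612800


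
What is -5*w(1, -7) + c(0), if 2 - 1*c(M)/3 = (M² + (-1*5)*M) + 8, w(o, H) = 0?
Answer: -18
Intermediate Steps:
c(M) = -18 - 3*M² + 15*M (c(M) = 6 - 3*((M² + (-1*5)*M) + 8) = 6 - 3*((M² - 5*M) + 8) = 6 - 3*(8 + M² - 5*M) = 6 + (-24 - 3*M² + 15*M) = -18 - 3*M² + 15*M)
-5*w(1, -7) + c(0) = -5*0 + (-18 - 3*0² + 15*0) = 0 + (-18 - 3*0 + 0) = 0 + (-18 + 0 + 0) = 0 - 18 = -18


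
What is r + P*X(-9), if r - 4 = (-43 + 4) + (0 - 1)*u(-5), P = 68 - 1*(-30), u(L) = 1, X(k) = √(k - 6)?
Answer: -36 + 98*I*√15 ≈ -36.0 + 379.55*I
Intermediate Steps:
X(k) = √(-6 + k)
P = 98 (P = 68 + 30 = 98)
r = -36 (r = 4 + ((-43 + 4) + (0 - 1)*1) = 4 + (-39 - 1*1) = 4 + (-39 - 1) = 4 - 40 = -36)
r + P*X(-9) = -36 + 98*√(-6 - 9) = -36 + 98*√(-15) = -36 + 98*(I*√15) = -36 + 98*I*√15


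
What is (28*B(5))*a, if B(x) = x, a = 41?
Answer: 5740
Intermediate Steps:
(28*B(5))*a = (28*5)*41 = 140*41 = 5740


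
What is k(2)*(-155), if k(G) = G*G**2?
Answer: -1240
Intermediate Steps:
k(G) = G**3
k(2)*(-155) = 2**3*(-155) = 8*(-155) = -1240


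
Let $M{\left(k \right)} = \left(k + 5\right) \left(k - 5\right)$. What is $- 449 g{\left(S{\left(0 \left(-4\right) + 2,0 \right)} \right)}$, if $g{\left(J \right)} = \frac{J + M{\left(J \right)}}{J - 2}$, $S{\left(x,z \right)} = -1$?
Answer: $- \frac{11225}{3} \approx -3741.7$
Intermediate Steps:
$M{\left(k \right)} = \left(-5 + k\right) \left(5 + k\right)$ ($M{\left(k \right)} = \left(5 + k\right) \left(-5 + k\right) = \left(-5 + k\right) \left(5 + k\right)$)
$g{\left(J \right)} = \frac{-25 + J + J^{2}}{-2 + J}$ ($g{\left(J \right)} = \frac{J + \left(-25 + J^{2}\right)}{J - 2} = \frac{-25 + J + J^{2}}{-2 + J}$)
$- 449 g{\left(S{\left(0 \left(-4\right) + 2,0 \right)} \right)} = - 449 \frac{-25 - 1 + \left(-1\right)^{2}}{-2 - 1} = - 449 \frac{-25 - 1 + 1}{-3} = - 449 \left(\left(- \frac{1}{3}\right) \left(-25\right)\right) = \left(-449\right) \frac{25}{3} = - \frac{11225}{3}$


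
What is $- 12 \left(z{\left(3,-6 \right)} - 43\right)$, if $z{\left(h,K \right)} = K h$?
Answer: $732$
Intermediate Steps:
$- 12 \left(z{\left(3,-6 \right)} - 43\right) = - 12 \left(\left(-6\right) 3 - 43\right) = - 12 \left(-18 - 43\right) = \left(-12\right) \left(-61\right) = 732$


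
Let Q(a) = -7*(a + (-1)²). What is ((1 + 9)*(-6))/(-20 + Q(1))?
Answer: 30/17 ≈ 1.7647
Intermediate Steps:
Q(a) = -7 - 7*a (Q(a) = -7*(a + 1) = -7*(1 + a) = -7 - 7*a)
((1 + 9)*(-6))/(-20 + Q(1)) = ((1 + 9)*(-6))/(-20 + (-7 - 7*1)) = (10*(-6))/(-20 + (-7 - 7)) = -60/(-20 - 14) = -60/(-34) = -60*(-1/34) = 30/17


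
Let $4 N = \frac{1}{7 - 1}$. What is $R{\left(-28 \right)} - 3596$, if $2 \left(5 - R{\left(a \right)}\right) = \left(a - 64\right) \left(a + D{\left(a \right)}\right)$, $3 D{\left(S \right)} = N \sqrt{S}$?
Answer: $-4879 + \frac{23 i \sqrt{7}}{18} \approx -4879.0 + 3.3807 i$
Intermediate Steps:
$N = \frac{1}{24}$ ($N = \frac{1}{4 \left(7 - 1\right)} = \frac{1}{4 \cdot 6} = \frac{1}{4} \cdot \frac{1}{6} = \frac{1}{24} \approx 0.041667$)
$D{\left(S \right)} = \frac{\sqrt{S}}{72}$ ($D{\left(S \right)} = \frac{\frac{1}{24} \sqrt{S}}{3} = \frac{\sqrt{S}}{72}$)
$R{\left(a \right)} = 5 - \frac{\left(-64 + a\right) \left(a + \frac{\sqrt{a}}{72}\right)}{2}$ ($R{\left(a \right)} = 5 - \frac{\left(a - 64\right) \left(a + \frac{\sqrt{a}}{72}\right)}{2} = 5 - \frac{\left(-64 + a\right) \left(a + \frac{\sqrt{a}}{72}\right)}{2}$)
$R{\left(-28 \right)} - 3596 = \left(5 + 32 \left(-28\right) - \frac{\left(-28\right)^{2}}{2} - \frac{\left(-28\right)^{\frac{3}{2}}}{144} + \frac{4 \sqrt{-28}}{9}\right) - 3596 = \left(5 - 896 - 392 - \frac{\left(-56\right) i \sqrt{7}}{144} + \frac{4 \cdot 2 i \sqrt{7}}{9}\right) - 3596 = \left(5 - 896 - 392 + \frac{7 i \sqrt{7}}{18} + \frac{8 i \sqrt{7}}{9}\right) - 3596 = \left(-1283 + \frac{23 i \sqrt{7}}{18}\right) - 3596 = -4879 + \frac{23 i \sqrt{7}}{18}$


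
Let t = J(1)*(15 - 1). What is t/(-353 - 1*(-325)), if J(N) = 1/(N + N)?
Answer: -¼ ≈ -0.25000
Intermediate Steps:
J(N) = 1/(2*N)
t = 7 (t = ((½)/1)*(15 - 1) = ((½)*1)*14 = (½)*14 = 7)
t/(-353 - 1*(-325)) = 7/(-353 - 1*(-325)) = 7/(-353 + 325) = 7/(-28) = 7*(-1/28) = -¼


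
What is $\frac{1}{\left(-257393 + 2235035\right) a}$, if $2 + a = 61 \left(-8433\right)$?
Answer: $- \frac{1}{1017328709430} \approx -9.8297 \cdot 10^{-13}$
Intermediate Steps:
$a = -514415$ ($a = -2 + 61 \left(-8433\right) = -2 - 514413 = -514415$)
$\frac{1}{\left(-257393 + 2235035\right) a} = \frac{1}{\left(-257393 + 2235035\right) \left(-514415\right)} = \frac{1}{1977642} \left(- \frac{1}{514415}\right) = - \frac{1}{1017328709430}$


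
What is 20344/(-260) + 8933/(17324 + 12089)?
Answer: -149013873/1911845 ≈ -77.942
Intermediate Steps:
20344/(-260) + 8933/(17324 + 12089) = 20344*(-1/260) + 8933/29413 = -5086/65 + 8933*(1/29413) = -5086/65 + 8933/29413 = -149013873/1911845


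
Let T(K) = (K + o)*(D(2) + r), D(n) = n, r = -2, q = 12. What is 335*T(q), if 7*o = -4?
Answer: 0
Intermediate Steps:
o = -4/7 (o = (1/7)*(-4) = -4/7 ≈ -0.57143)
T(K) = 0 (T(K) = (K - 4/7)*(2 - 2) = (-4/7 + K)*0 = 0)
335*T(q) = 335*0 = 0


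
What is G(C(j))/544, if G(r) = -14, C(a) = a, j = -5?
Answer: -7/272 ≈ -0.025735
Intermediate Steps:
G(C(j))/544 = -14/544 = -14*1/544 = -7/272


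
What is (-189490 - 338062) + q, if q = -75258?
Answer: -602810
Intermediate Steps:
(-189490 - 338062) + q = (-189490 - 338062) - 75258 = -527552 - 75258 = -602810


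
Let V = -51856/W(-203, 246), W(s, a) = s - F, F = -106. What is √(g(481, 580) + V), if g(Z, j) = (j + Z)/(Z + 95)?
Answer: √2907281381/2328 ≈ 23.161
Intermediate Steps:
W(s, a) = 106 + s (W(s, a) = s - 1*(-106) = s + 106 = 106 + s)
g(Z, j) = (Z + j)/(95 + Z)
V = 51856/97 (V = -51856/(106 - 203) = -51856/(-97) = -51856*(-1/97) = 51856/97 ≈ 534.60)
√(g(481, 580) + V) = √((481 + 580)/(95 + 481) + 51856/97) = √(1061/576 + 51856/97) = √(29971973/55872) = √2907281381/2328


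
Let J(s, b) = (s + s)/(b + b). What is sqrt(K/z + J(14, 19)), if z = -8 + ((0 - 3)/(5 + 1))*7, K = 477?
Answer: 2*I*sqrt(1945087)/437 ≈ 6.3829*I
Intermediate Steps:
J(s, b) = s/b (J(s, b) = (2*s)/((2*b)) = (2*s)*(1/(2*b)) = s/b)
z = -23/2 (z = -8 - 3/6*7 = -8 - 3*1/6*7 = -8 - 1/2*7 = -8 - 7/2 = -23/2 ≈ -11.500)
sqrt(K/z + J(14, 19)) = sqrt(477/(-23/2) + 14/19) = sqrt(477*(-2/23) + 14*(1/19)) = sqrt(-954/23 + 14/19) = sqrt(-17804/437) = 2*I*sqrt(1945087)/437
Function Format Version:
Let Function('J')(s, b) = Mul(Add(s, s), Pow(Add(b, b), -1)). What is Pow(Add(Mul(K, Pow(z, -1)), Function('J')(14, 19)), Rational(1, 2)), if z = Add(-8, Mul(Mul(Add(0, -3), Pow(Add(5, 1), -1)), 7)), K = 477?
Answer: Mul(Rational(2, 437), I, Pow(1945087, Rational(1, 2))) ≈ Mul(6.3829, I)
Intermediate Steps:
Function('J')(s, b) = Mul(s, Pow(b, -1)) (Function('J')(s, b) = Mul(Mul(2, s), Pow(Mul(2, b), -1)) = Mul(Mul(2, s), Mul(Rational(1, 2), Pow(b, -1))) = Mul(s, Pow(b, -1)))
z = Rational(-23, 2) (z = Add(-8, Mul(Mul(-3, Pow(6, -1)), 7)) = Add(-8, Mul(Mul(-3, Rational(1, 6)), 7)) = Add(-8, Mul(Rational(-1, 2), 7)) = Add(-8, Rational(-7, 2)) = Rational(-23, 2) ≈ -11.500)
Pow(Add(Mul(K, Pow(z, -1)), Function('J')(14, 19)), Rational(1, 2)) = Pow(Add(Mul(477, Pow(Rational(-23, 2), -1)), Mul(14, Pow(19, -1))), Rational(1, 2)) = Pow(Add(Mul(477, Rational(-2, 23)), Mul(14, Rational(1, 19))), Rational(1, 2)) = Pow(Add(Rational(-954, 23), Rational(14, 19)), Rational(1, 2)) = Pow(Rational(-17804, 437), Rational(1, 2)) = Mul(Rational(2, 437), I, Pow(1945087, Rational(1, 2)))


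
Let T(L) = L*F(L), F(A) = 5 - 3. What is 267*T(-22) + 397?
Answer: -11351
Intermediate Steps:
F(A) = 2
T(L) = 2*L (T(L) = L*2 = 2*L)
267*T(-22) + 397 = 267*(2*(-22)) + 397 = 267*(-44) + 397 = -11748 + 397 = -11351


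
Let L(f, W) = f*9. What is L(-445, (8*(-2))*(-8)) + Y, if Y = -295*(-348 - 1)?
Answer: 98950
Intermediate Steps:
L(f, W) = 9*f
Y = 102955 (Y = -295*(-349) = 102955)
L(-445, (8*(-2))*(-8)) + Y = 9*(-445) + 102955 = -4005 + 102955 = 98950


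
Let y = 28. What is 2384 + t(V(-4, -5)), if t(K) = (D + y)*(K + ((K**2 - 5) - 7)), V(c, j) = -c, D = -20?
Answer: 2448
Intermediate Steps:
t(K) = -96 + 8*K + 8*K**2 (t(K) = (-20 + 28)*(K + ((K**2 - 5) - 7)) = 8*(K + ((-5 + K**2) - 7)) = 8*(K + (-12 + K**2)) = 8*(-12 + K + K**2) = -96 + 8*K + 8*K**2)
2384 + t(V(-4, -5)) = 2384 + (-96 + 8*(-1*(-4)) + 8*(-1*(-4))**2) = 2384 + (-96 + 8*4 + 8*4**2) = 2384 + (-96 + 32 + 8*16) = 2384 + (-96 + 32 + 128) = 2384 + 64 = 2448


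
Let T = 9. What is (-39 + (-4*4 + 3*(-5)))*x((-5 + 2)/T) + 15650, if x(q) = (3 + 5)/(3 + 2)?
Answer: 15538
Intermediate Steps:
x(q) = 8/5
(-39 + (-4*4 + 3*(-5)))*x((-5 + 2)/T) + 15650 = (-39 + (-4*4 + 3*(-5)))*(8/5) + 15650 = (-39 + (-16 - 15))*(8/5) + 15650 = (-39 - 31)*(8/5) + 15650 = -70*8/5 + 15650 = -112 + 15650 = 15538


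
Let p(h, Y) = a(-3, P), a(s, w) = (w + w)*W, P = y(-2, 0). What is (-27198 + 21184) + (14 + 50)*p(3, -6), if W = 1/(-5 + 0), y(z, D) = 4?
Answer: -30582/5 ≈ -6116.4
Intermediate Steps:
P = 4
W = -⅕ (W = 1/(-5) = -⅕ ≈ -0.20000)
a(s, w) = -2*w/5 (a(s, w) = (w + w)*(-⅕) = (2*w)*(-⅕) = -2*w/5)
p(h, Y) = -8/5 (p(h, Y) = -⅖*4 = -8/5)
(-27198 + 21184) + (14 + 50)*p(3, -6) = (-27198 + 21184) + (14 + 50)*(-8/5) = -6014 + 64*(-8/5) = -6014 - 512/5 = -30582/5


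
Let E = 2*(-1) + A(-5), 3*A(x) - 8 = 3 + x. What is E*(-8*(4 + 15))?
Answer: 0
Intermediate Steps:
A(x) = 11/3 + x/3 (A(x) = 8/3 + (3 + x)/3 = 8/3 + (1 + x/3) = 11/3 + x/3)
E = 0 (E = 2*(-1) + (11/3 + (⅓)*(-5)) = -2 + (11/3 - 5/3) = -2 + 2 = 0)
E*(-8*(4 + 15)) = 0*(-8*(4 + 15)) = 0*(-8*19) = 0*(-152) = 0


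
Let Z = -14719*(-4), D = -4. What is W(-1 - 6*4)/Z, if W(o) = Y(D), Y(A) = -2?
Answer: -1/29438 ≈ -3.3970e-5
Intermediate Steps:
Z = 58876
W(o) = -2
W(-1 - 6*4)/Z = -2/58876 = -2*1/58876 = -1/29438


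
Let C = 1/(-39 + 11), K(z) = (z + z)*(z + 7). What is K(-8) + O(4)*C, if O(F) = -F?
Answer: 113/7 ≈ 16.143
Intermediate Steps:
K(z) = 2*z*(7 + z) (K(z) = (2*z)*(7 + z) = 2*z*(7 + z))
C = -1/28 (C = 1/(-28) = -1/28 ≈ -0.035714)
K(-8) + O(4)*C = 2*(-8)*(7 - 8) - 1*4*(-1/28) = 2*(-8)*(-1) - 4*(-1/28) = 16 + ⅐ = 113/7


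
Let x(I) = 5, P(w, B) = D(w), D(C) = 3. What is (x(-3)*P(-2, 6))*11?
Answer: 165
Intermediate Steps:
P(w, B) = 3
(x(-3)*P(-2, 6))*11 = (5*3)*11 = 15*11 = 165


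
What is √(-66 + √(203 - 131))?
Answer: √(-66 + 6*√2) ≈ 7.5838*I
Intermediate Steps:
√(-66 + √(203 - 131)) = √(-66 + √72) = √(-66 + 6*√2)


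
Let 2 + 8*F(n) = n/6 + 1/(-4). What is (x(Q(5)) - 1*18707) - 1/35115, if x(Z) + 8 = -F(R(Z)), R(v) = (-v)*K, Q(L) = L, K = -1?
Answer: -21029472247/1123680 ≈ -18715.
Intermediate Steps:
R(v) = v (R(v) = -v*(-1) = v)
F(n) = -9/32 + n/48 (F(n) = -¼ + (n/6 + 1/(-4))/8 = -¼ + (n*(⅙) + 1*(-¼))/8 = -¼ + (n/6 - ¼)/8 = -¼ + (-¼ + n/6)/8 = -¼ + (-1/32 + n/48) = -9/32 + n/48)
x(Z) = -247/32 - Z/48 (x(Z) = -8 - (-9/32 + Z/48) = -8 + (9/32 - Z/48) = -247/32 - Z/48)
(x(Q(5)) - 1*18707) - 1/35115 = ((-247/32 - 1/48*5) - 1*18707) - 1/35115 = ((-247/32 - 5/48) - 18707) - 1*1/35115 = (-751/96 - 18707) - 1/35115 = -1796623/96 - 1/35115 = -21029472247/1123680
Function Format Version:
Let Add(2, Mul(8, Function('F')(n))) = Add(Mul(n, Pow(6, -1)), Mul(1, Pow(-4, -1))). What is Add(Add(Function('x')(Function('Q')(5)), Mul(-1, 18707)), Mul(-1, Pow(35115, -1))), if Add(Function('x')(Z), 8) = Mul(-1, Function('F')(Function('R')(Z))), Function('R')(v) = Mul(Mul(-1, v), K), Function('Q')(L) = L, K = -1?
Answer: Rational(-21029472247, 1123680) ≈ -18715.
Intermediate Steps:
Function('R')(v) = v (Function('R')(v) = Mul(Mul(-1, v), -1) = v)
Function('F')(n) = Add(Rational(-9, 32), Mul(Rational(1, 48), n)) (Function('F')(n) = Add(Rational(-1, 4), Mul(Rational(1, 8), Add(Mul(n, Pow(6, -1)), Mul(1, Pow(-4, -1))))) = Add(Rational(-1, 4), Mul(Rational(1, 8), Add(Mul(n, Rational(1, 6)), Mul(1, Rational(-1, 4))))) = Add(Rational(-1, 4), Mul(Rational(1, 8), Add(Mul(Rational(1, 6), n), Rational(-1, 4)))) = Add(Rational(-1, 4), Mul(Rational(1, 8), Add(Rational(-1, 4), Mul(Rational(1, 6), n)))) = Add(Rational(-1, 4), Add(Rational(-1, 32), Mul(Rational(1, 48), n))) = Add(Rational(-9, 32), Mul(Rational(1, 48), n)))
Function('x')(Z) = Add(Rational(-247, 32), Mul(Rational(-1, 48), Z)) (Function('x')(Z) = Add(-8, Mul(-1, Add(Rational(-9, 32), Mul(Rational(1, 48), Z)))) = Add(-8, Add(Rational(9, 32), Mul(Rational(-1, 48), Z))) = Add(Rational(-247, 32), Mul(Rational(-1, 48), Z)))
Add(Add(Function('x')(Function('Q')(5)), Mul(-1, 18707)), Mul(-1, Pow(35115, -1))) = Add(Add(Add(Rational(-247, 32), Mul(Rational(-1, 48), 5)), Mul(-1, 18707)), Mul(-1, Pow(35115, -1))) = Add(Add(Add(Rational(-247, 32), Rational(-5, 48)), -18707), Mul(-1, Rational(1, 35115))) = Add(Add(Rational(-751, 96), -18707), Rational(-1, 35115)) = Add(Rational(-1796623, 96), Rational(-1, 35115)) = Rational(-21029472247, 1123680)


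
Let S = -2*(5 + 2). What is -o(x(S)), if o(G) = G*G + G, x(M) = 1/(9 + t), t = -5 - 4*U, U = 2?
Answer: 3/16 ≈ 0.18750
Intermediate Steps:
t = -13 (t = -5 - 4*2 = -5 - 8 = -13)
S = -14 (S = -2*7 = -14)
x(M) = -¼ (x(M) = 1/(9 - 13) = 1/(-4) = -¼)
o(G) = G + G² (o(G) = G² + G = G + G²)
-o(x(S)) = -(-1)*(1 - ¼)/4 = -(-1)*3/(4*4) = -1*(-3/16) = 3/16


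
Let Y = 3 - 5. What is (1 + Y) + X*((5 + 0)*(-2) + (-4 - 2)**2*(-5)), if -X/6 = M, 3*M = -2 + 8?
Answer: 2279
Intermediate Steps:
Y = -2
M = 2 (M = (-2 + 8)/3 = (1/3)*6 = 2)
X = -12 (X = -6*2 = -12)
(1 + Y) + X*((5 + 0)*(-2) + (-4 - 2)**2*(-5)) = (1 - 2) - 12*((5 + 0)*(-2) + (-4 - 2)**2*(-5)) = -1 - 12*(5*(-2) + (-6)**2*(-5)) = -1 - 12*(-10 + 36*(-5)) = -1 - 12*(-10 - 180) = -1 - 12*(-190) = -1 + 2280 = 2279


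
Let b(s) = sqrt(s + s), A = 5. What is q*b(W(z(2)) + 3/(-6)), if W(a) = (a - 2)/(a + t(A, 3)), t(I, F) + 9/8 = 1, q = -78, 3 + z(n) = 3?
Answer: -78*sqrt(31) ≈ -434.29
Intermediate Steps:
z(n) = 0 (z(n) = -3 + 3 = 0)
t(I, F) = -1/8 (t(I, F) = -9/8 + 1 = -1/8)
W(a) = (-2 + a)/(-1/8 + a) (W(a) = (a - 2)/(a - 1/8) = (-2 + a)/(-1/8 + a))
b(s) = sqrt(2)*sqrt(s) (b(s) = sqrt(2*s) = sqrt(2)*sqrt(s))
q*b(W(z(2)) + 3/(-6)) = -78*sqrt(2)*sqrt(8*(-2 + 0)/(-1 + 8*0) + 3/(-6)) = -78*sqrt(2)*sqrt(8*(-2)/(-1 + 0) + 3*(-1/6)) = -78*sqrt(2)*sqrt(8*(-2)/(-1) - 1/2) = -78*sqrt(2)*sqrt(8*(-1)*(-2) - 1/2) = -78*sqrt(2)*sqrt(16 - 1/2) = -78*sqrt(2)*sqrt(31/2) = -78*sqrt(2)*sqrt(62)/2 = -78*sqrt(31)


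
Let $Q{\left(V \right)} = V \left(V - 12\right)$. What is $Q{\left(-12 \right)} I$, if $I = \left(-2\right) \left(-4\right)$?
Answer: $2304$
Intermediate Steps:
$Q{\left(V \right)} = V \left(-12 + V\right)$
$I = 8$
$Q{\left(-12 \right)} I = - 12 \left(-12 - 12\right) 8 = \left(-12\right) \left(-24\right) 8 = 288 \cdot 8 = 2304$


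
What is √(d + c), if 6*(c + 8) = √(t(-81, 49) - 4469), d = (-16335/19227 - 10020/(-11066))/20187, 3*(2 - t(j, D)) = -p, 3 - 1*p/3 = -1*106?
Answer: √(-1822018440940123820381988 + 37958730656150416472646*I*√4358)/477234097626 ≈ 1.6738 + 3.2866*I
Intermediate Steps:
p = 327 (p = 9 - (-3)*106 = 9 - 3*(-106) = 9 + 318 = 327)
t(j, D) = 111 (t(j, D) = 2 - (-1)*327/3 = 2 - ⅓*(-327) = 2 + 109 = 111)
d = 660635/238617048813 (d = (-16335*1/19227 - 10020*(-1/11066))*(1/20187) = (-5445/6409 + 5010/5533)*(1/20187) = (1981905/35460997)*(1/20187) = 660635/238617048813 ≈ 2.7686e-6)
c = -8 + I*√4358/6 (c = -8 + √(111 - 4469)/6 = -8 + √(-4358)/6 = -8 + (I*√4358)/6 = -8 + I*√4358/6 ≈ -8.0 + 11.003*I)
√(d + c) = √(660635/238617048813 + (-8 + I*√4358/6)) = √(-1908935729869/238617048813 + I*√4358/6)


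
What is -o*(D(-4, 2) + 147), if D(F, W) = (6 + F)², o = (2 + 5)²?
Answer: -7399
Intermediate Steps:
o = 49 (o = 7² = 49)
-o*(D(-4, 2) + 147) = -49*((6 - 4)² + 147) = -49*(2² + 147) = -49*(4 + 147) = -49*151 = -1*7399 = -7399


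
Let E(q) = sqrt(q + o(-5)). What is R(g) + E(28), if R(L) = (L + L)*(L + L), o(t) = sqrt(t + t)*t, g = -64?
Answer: 16384 + sqrt(28 - 5*I*sqrt(10)) ≈ 16390.0 - 1.4415*I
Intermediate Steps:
o(t) = sqrt(2)*t**(3/2) (o(t) = sqrt(2*t)*t = (sqrt(2)*sqrt(t))*t = sqrt(2)*t**(3/2))
R(L) = 4*L**2 (R(L) = (2*L)*(2*L) = 4*L**2)
E(q) = sqrt(q - 5*I*sqrt(10)) (E(q) = sqrt(q + sqrt(2)*(-5)**(3/2)) = sqrt(q + sqrt(2)*(-5*I*sqrt(5))) = sqrt(q - 5*I*sqrt(10)))
R(g) + E(28) = 4*(-64)**2 + sqrt(28 - 5*I*sqrt(10)) = 4*4096 + sqrt(28 - 5*I*sqrt(10)) = 16384 + sqrt(28 - 5*I*sqrt(10))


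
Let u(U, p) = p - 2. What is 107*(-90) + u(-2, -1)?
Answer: -9633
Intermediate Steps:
u(U, p) = -2 + p
107*(-90) + u(-2, -1) = 107*(-90) + (-2 - 1) = -9630 - 3 = -9633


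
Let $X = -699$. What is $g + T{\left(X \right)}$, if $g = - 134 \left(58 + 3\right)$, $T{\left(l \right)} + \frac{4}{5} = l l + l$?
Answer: $\frac{2398636}{5} \approx 4.7973 \cdot 10^{5}$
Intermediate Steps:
$T{\left(l \right)} = - \frac{4}{5} + l + l^{2}$ ($T{\left(l \right)} = - \frac{4}{5} + \left(l l + l\right) = - \frac{4}{5} + \left(l^{2} + l\right) = - \frac{4}{5} + \left(l + l^{2}\right) = - \frac{4}{5} + l + l^{2}$)
$g = -8174$ ($g = \left(-134\right) 61 = -8174$)
$g + T{\left(X \right)} = -8174 - \left(\frac{3499}{5} - 488601\right) = -8174 - - \frac{2439506}{5} = -8174 + \frac{2439506}{5} = \frac{2398636}{5}$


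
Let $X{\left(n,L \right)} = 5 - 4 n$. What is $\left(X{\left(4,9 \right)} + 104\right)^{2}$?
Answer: $8649$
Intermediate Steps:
$\left(X{\left(4,9 \right)} + 104\right)^{2} = \left(\left(5 - 16\right) + 104\right)^{2} = \left(-11 + 104\right)^{2} = 93^{2} = 8649$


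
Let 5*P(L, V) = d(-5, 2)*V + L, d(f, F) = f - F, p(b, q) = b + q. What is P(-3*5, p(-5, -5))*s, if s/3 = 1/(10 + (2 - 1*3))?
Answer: 11/3 ≈ 3.6667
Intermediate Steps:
s = ⅓ (s = 3/(10 + (2 - 1*3)) = 3/(10 + (2 - 3)) = 3/(10 - 1) = 3/9 = 3*(⅑) = ⅓ ≈ 0.33333)
P(L, V) = -7*V/5 + L/5 (P(L, V) = ((-5 - 1*2)*V + L)/5 = ((-5 - 2)*V + L)/5 = (-7*V + L)/5 = (L - 7*V)/5 = -7*V/5 + L/5)
P(-3*5, p(-5, -5))*s = (-7*(-5 - 5)/5 + (-3*5)/5)*(⅓) = (-7/5*(-10) + (⅕)*(-15))*(⅓) = (14 - 3)*(⅓) = 11*(⅓) = 11/3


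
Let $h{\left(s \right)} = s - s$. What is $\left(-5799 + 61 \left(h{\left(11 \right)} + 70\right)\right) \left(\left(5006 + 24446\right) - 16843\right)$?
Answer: $-19279161$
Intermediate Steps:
$h{\left(s \right)} = 0$
$\left(-5799 + 61 \left(h{\left(11 \right)} + 70\right)\right) \left(\left(5006 + 24446\right) - 16843\right) = \left(-5799 + 61 \left(0 + 70\right)\right) \left(\left(5006 + 24446\right) - 16843\right) = \left(-5799 + 61 \cdot 70\right) \left(29452 - 16843\right) = \left(-5799 + 4270\right) 12609 = \left(-1529\right) 12609 = -19279161$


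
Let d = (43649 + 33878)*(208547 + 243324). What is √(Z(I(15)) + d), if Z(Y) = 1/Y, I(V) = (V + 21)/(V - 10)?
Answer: √1261159308617/6 ≈ 1.8717e+5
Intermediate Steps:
I(V) = (21 + V)/(-10 + V)
d = 35032203017 (d = 77527*451871 = 35032203017)
√(Z(I(15)) + d) = √(1/((21 + 15)/(-10 + 15)) + 35032203017) = √(1/(36/5) + 35032203017) = √(5/36 + 35032203017) = √(1261159308617/36) = √1261159308617/6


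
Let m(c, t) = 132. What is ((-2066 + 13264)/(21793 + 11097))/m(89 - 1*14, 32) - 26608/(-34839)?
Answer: 1756185257/2291709420 ≈ 0.76632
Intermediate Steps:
((-2066 + 13264)/(21793 + 11097))/m(89 - 1*14, 32) - 26608/(-34839) = ((-2066 + 13264)/(21793 + 11097))/132 - 26608/(-34839) = (11198/32890)*(1/132) - 26608*(-1/34839) = (11198*(1/32890))*(1/132) + 26608/34839 = (509/1495)*(1/132) + 26608/34839 = 509/197340 + 26608/34839 = 1756185257/2291709420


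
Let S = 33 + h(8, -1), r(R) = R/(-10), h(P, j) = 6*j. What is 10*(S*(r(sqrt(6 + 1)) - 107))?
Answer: -28890 - 27*sqrt(7) ≈ -28961.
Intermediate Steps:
r(R) = -R/10 (r(R) = R*(-1/10) = -R/10)
S = 27 (S = 33 + 6*(-1) = 33 - 6 = 27)
10*(S*(r(sqrt(6 + 1)) - 107)) = 10*(27*(-sqrt(6 + 1)/10 - 107)) = 10*(27*(-sqrt(7)/10 - 107)) = 10*(27*(-107 - sqrt(7)/10)) = 10*(-2889 - 27*sqrt(7)/10) = -28890 - 27*sqrt(7)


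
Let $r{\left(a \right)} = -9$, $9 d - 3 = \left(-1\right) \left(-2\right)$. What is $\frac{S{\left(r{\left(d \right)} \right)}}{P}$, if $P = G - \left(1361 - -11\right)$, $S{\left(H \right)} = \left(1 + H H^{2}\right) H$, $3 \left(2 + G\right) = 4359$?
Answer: $\frac{6552}{79} \approx 82.937$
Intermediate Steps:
$d = \frac{5}{9}$ ($d = \frac{1}{3} + \frac{\left(-1\right) \left(-2\right)}{9} = \frac{1}{3} + \frac{1}{9} \cdot 2 = \frac{1}{3} + \frac{2}{9} = \frac{5}{9} \approx 0.55556$)
$G = 1451$ ($G = -2 + \frac{1}{3} \cdot 4359 = -2 + 1453 = 1451$)
$S{\left(H \right)} = H \left(1 + H^{3}\right)$ ($S{\left(H \right)} = \left(1 + H^{3}\right) H = H \left(1 + H^{3}\right)$)
$P = 79$ ($P = 1451 - \left(1361 - -11\right) = 1451 - \left(1361 + 11\right) = 1451 - 1372 = 79$)
$\frac{S{\left(r{\left(d \right)} \right)}}{P} = \frac{-9 + \left(-9\right)^{4}}{79} = \left(-9 + 6561\right) \frac{1}{79} = 6552 \cdot \frac{1}{79} = \frac{6552}{79}$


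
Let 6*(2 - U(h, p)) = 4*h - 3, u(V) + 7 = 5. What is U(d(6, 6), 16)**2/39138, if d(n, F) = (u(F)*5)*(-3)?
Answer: 1225/156552 ≈ 0.0078249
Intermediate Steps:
u(V) = -2 (u(V) = -7 + 5 = -2)
d(n, F) = 30 (d(n, F) = -2*5*(-3) = -10*(-3) = 30)
U(h, p) = 5/2 - 2*h/3 (U(h, p) = 2 - (4*h - 3)/6 = 2 - (-3 + 4*h)/6 = 2 + (1/2 - 2*h/3) = 5/2 - 2*h/3)
U(d(6, 6), 16)**2/39138 = (5/2 - 2/3*30)**2/39138 = (5/2 - 20)**2*(1/39138) = (-35/2)**2*(1/39138) = (1225/4)*(1/39138) = 1225/156552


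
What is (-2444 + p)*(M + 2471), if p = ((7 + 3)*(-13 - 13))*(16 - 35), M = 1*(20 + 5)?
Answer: 6230016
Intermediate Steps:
M = 25 (M = 1*25 = 25)
p = 4940 (p = (10*(-26))*(-19) = -260*(-19) = 4940)
(-2444 + p)*(M + 2471) = (-2444 + 4940)*(25 + 2471) = 2496*2496 = 6230016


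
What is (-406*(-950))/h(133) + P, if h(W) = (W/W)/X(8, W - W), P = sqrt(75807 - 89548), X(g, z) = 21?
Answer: 8099700 + I*sqrt(13741) ≈ 8.0997e+6 + 117.22*I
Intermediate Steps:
P = I*sqrt(13741) (P = sqrt(-13741) = I*sqrt(13741) ≈ 117.22*I)
h(W) = 1/21 (h(W) = (W/W)/21 = 1*(1/21) = 1/21)
(-406*(-950))/h(133) + P = (-406*(-950))/(1/21) + I*sqrt(13741) = 385700*21 + I*sqrt(13741) = 8099700 + I*sqrt(13741)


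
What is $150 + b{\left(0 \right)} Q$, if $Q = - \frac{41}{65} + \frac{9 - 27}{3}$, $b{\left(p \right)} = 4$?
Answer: $\frac{8026}{65} \approx 123.48$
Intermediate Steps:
$Q = - \frac{431}{65}$ ($Q = \left(-41\right) \frac{1}{65} + \left(9 - 27\right) \frac{1}{3} = - \frac{41}{65} - 6 = - \frac{431}{65} \approx -6.6308$)
$150 + b{\left(0 \right)} Q = 150 + 4 \left(- \frac{431}{65}\right) = 150 - \frac{1724}{65} = \frac{8026}{65}$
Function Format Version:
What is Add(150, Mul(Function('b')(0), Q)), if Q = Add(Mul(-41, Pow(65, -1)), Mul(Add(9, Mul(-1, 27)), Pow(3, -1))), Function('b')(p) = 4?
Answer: Rational(8026, 65) ≈ 123.48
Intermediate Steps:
Q = Rational(-431, 65) (Q = Add(Mul(-41, Rational(1, 65)), Mul(Add(9, -27), Rational(1, 3))) = Add(Rational(-41, 65), Mul(-18, Rational(1, 3))) = Add(Rational(-41, 65), -6) = Rational(-431, 65) ≈ -6.6308)
Add(150, Mul(Function('b')(0), Q)) = Add(150, Mul(4, Rational(-431, 65))) = Add(150, Rational(-1724, 65)) = Rational(8026, 65)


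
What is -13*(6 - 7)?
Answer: 13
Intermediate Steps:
-13*(6 - 7) = -13*(-1) = 13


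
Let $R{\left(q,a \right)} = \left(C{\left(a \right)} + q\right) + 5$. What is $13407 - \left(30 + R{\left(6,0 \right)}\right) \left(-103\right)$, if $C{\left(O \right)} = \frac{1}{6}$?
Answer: $\frac{105883}{6} \approx 17647.0$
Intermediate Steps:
$C{\left(O \right)} = \frac{1}{6}$
$R{\left(q,a \right)} = \frac{31}{6} + q$ ($R{\left(q,a \right)} = \left(\frac{1}{6} + q\right) + 5 = \frac{31}{6} + q$)
$13407 - \left(30 + R{\left(6,0 \right)}\right) \left(-103\right) = 13407 - \left(30 + \left(\frac{31}{6} + 6\right)\right) \left(-103\right) = 13407 - \left(30 + \frac{67}{6}\right) \left(-103\right) = 13407 - \frac{247}{6} \left(-103\right) = 13407 - - \frac{25441}{6} = 13407 + \frac{25441}{6} = \frac{105883}{6}$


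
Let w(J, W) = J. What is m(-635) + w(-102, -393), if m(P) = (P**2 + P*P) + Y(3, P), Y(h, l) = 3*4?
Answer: 806360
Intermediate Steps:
Y(h, l) = 12
m(P) = 12 + 2*P**2 (m(P) = (P**2 + P*P) + 12 = (P**2 + P**2) + 12 = 2*P**2 + 12 = 12 + 2*P**2)
m(-635) + w(-102, -393) = (12 + 2*(-635)**2) - 102 = (12 + 2*403225) - 102 = (12 + 806450) - 102 = 806462 - 102 = 806360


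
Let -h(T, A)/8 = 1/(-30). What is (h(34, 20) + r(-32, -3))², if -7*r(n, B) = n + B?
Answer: 6241/225 ≈ 27.738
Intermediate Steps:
r(n, B) = -B/7 - n/7 (r(n, B) = -(n + B)/7 = -(B + n)/7 = -B/7 - n/7)
h(T, A) = 4/15 (h(T, A) = -8/(-30) = -8*(-1/30) = 4/15)
(h(34, 20) + r(-32, -3))² = (4/15 + (-⅐*(-3) - ⅐*(-32)))² = (4/15 + (3/7 + 32/7))² = (4/15 + 5)² = (79/15)² = 6241/225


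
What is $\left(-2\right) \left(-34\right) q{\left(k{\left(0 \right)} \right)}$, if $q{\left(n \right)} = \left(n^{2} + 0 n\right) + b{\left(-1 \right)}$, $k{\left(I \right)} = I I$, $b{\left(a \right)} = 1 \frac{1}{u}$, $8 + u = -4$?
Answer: $- \frac{17}{3} \approx -5.6667$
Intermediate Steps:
$u = -12$ ($u = -8 - 4 = -12$)
$b{\left(a \right)} = - \frac{1}{12}$ ($b{\left(a \right)} = 1 \frac{1}{-12} = 1 \left(- \frac{1}{12}\right) = - \frac{1}{12}$)
$k{\left(I \right)} = I^{2}$
$q{\left(n \right)} = - \frac{1}{12} + n^{2}$ ($q{\left(n \right)} = \left(n^{2} + 0 n\right) - \frac{1}{12} = \left(n^{2} + 0\right) - \frac{1}{12} = n^{2} - \frac{1}{12} = - \frac{1}{12} + n^{2}$)
$\left(-2\right) \left(-34\right) q{\left(k{\left(0 \right)} \right)} = \left(-2\right) \left(-34\right) \left(- \frac{1}{12} + \left(0^{2}\right)^{2}\right) = 68 \left(- \frac{1}{12} + 0^{2}\right) = 68 \left(- \frac{1}{12} + 0\right) = 68 \left(- \frac{1}{12}\right) = - \frac{17}{3}$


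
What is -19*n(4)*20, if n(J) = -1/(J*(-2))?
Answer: -95/2 ≈ -47.500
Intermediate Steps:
n(J) = 1/(2*J) (n(J) = -1/((-2*J)) = -(-1)/(2*J) = 1/(2*J))
-19*n(4)*20 = -19/(2*4)*20 = -19*⅛*20 = -19/8*20 = -95/2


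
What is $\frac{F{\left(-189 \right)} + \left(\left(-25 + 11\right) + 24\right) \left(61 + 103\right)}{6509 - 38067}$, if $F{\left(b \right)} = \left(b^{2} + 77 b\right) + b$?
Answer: $- \frac{22619}{31558} \approx -0.71674$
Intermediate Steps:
$F{\left(b \right)} = b^{2} + 78 b$
$\frac{F{\left(-189 \right)} + \left(\left(-25 + 11\right) + 24\right) \left(61 + 103\right)}{6509 - 38067} = \frac{- 189 \left(78 - 189\right) + \left(\left(-25 + 11\right) + 24\right) \left(61 + 103\right)}{6509 - 38067} = \frac{\left(-189\right) \left(-111\right) + \left(-14 + 24\right) 164}{-31558} = \left(20979 + 10 \cdot 164\right) \left(- \frac{1}{31558}\right) = \left(20979 + 1640\right) \left(- \frac{1}{31558}\right) = 22619 \left(- \frac{1}{31558}\right) = - \frac{22619}{31558}$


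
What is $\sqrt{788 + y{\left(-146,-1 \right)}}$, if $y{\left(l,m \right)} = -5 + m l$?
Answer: $\sqrt{929} \approx 30.479$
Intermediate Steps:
$y{\left(l,m \right)} = -5 + l m$
$\sqrt{788 + y{\left(-146,-1 \right)}} = \sqrt{788 - -141} = \sqrt{788 + \left(-5 + 146\right)} = \sqrt{788 + 141} = \sqrt{929}$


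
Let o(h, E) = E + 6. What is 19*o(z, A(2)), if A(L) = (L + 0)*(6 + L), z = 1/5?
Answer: 418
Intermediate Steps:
z = ⅕ ≈ 0.20000
A(L) = L*(6 + L)
o(h, E) = 6 + E
19*o(z, A(2)) = 19*(6 + 2*(6 + 2)) = 19*(6 + 2*8) = 19*(6 + 16) = 19*22 = 418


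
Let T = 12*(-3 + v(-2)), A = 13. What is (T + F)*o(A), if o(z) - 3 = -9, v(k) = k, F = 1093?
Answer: -6198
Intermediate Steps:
o(z) = -6 (o(z) = 3 - 9 = -6)
T = -60 (T = 12*(-3 - 2) = 12*(-5) = -60)
(T + F)*o(A) = (-60 + 1093)*(-6) = 1033*(-6) = -6198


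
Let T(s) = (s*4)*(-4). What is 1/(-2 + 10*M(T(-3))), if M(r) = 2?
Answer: 1/18 ≈ 0.055556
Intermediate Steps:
T(s) = -16*s (T(s) = (4*s)*(-4) = -16*s)
1/(-2 + 10*M(T(-3))) = 1/(-2 + 10*2) = 1/(-2 + 20) = 1/18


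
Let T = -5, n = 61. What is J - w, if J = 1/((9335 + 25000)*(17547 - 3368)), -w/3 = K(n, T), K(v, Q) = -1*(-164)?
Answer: 239523294781/486835965 ≈ 492.00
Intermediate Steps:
K(v, Q) = 164
w = -492 (w = -3*164 = -492)
J = 1/486835965 (J = 1/(34335*14179) = 1/486835965 ≈ 2.0541e-9)
J - w = 1/486835965 - 1*(-492) = 1/486835965 + 492 = 239523294781/486835965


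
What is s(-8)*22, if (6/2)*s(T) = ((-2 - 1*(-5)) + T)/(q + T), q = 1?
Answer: 110/21 ≈ 5.2381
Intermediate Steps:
s(T) = (3 + T)/(3*(1 + T)) (s(T) = (((-2 - 1*(-5)) + T)/(1 + T))/3 = (((-2 + 5) + T)/(1 + T))/3 = ((3 + T)/(1 + T))/3 = (3 + T)/(3*(1 + T)))
s(-8)*22 = ((3 - 8)/(3*(1 - 8)))*22 = ((1/3)*(-5)/(-7))*22 = ((1/3)*(-1/7)*(-5))*22 = (5/21)*22 = 110/21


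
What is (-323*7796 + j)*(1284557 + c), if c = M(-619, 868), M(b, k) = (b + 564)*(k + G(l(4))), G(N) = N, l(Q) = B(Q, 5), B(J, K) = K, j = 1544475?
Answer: -1203938097086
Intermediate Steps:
l(Q) = 5
M(b, k) = (5 + k)*(564 + b) (M(b, k) = (b + 564)*(k + 5) = (564 + b)*(5 + k) = (5 + k)*(564 + b))
c = -48015 (c = 2820 + 5*(-619) + 564*868 - 619*868 = 2820 - 3095 + 489552 - 537292 = -48015)
(-323*7796 + j)*(1284557 + c) = (-323*7796 + 1544475)*(1284557 - 48015) = (-2518108 + 1544475)*1236542 = -973633*1236542 = -1203938097086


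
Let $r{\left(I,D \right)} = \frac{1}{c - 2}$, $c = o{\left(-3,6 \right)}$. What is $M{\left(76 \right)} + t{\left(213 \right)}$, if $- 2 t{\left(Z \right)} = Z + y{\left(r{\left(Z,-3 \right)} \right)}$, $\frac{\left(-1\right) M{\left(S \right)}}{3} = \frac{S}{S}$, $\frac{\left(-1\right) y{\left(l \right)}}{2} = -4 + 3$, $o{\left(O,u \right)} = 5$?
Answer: $- \frac{221}{2} \approx -110.5$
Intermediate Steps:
$c = 5$
$r{\left(I,D \right)} = \frac{1}{3}$ ($r{\left(I,D \right)} = \frac{1}{5 - 2} = \frac{1}{3}$)
$y{\left(l \right)} = 2$ ($y{\left(l \right)} = - 2 \left(-4 + 3\right) = \left(-2\right) \left(-1\right) = 2$)
$M{\left(S \right)} = -3$ ($M{\left(S \right)} = - 3 \frac{S}{S} = \left(-3\right) 1 = -3$)
$t{\left(Z \right)} = -1 - \frac{Z}{2}$ ($t{\left(Z \right)} = - \frac{Z + 2}{2} = - \frac{2 + Z}{2} = -1 - \frac{Z}{2}$)
$M{\left(76 \right)} + t{\left(213 \right)} = -3 - \frac{215}{2} = - \frac{221}{2}$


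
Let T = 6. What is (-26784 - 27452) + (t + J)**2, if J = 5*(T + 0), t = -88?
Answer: -50872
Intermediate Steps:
J = 30 (J = 5*(6 + 0) = 5*6 = 30)
(-26784 - 27452) + (t + J)**2 = (-26784 - 27452) + (-88 + 30)**2 = -54236 + (-58)**2 = -54236 + 3364 = -50872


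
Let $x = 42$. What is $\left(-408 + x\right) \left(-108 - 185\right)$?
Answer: $107238$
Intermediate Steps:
$\left(-408 + x\right) \left(-108 - 185\right) = \left(-408 + 42\right) \left(-108 - 185\right) = \left(-366\right) \left(-293\right) = 107238$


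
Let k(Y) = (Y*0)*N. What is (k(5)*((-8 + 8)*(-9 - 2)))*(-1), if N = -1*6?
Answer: 0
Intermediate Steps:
N = -6
k(Y) = 0 (k(Y) = (Y*0)*(-6) = 0*(-6) = 0)
(k(5)*((-8 + 8)*(-9 - 2)))*(-1) = (0*((-8 + 8)*(-9 - 2)))*(-1) = (0*(0*(-11)))*(-1) = (0*0)*(-1) = 0*(-1) = 0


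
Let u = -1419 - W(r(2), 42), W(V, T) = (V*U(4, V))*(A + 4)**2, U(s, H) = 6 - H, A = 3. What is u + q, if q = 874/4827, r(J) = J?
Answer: -8740823/4827 ≈ -1810.8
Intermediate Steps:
q = 874/4827 (q = 874*(1/4827) = 874/4827 ≈ 0.18106)
W(V, T) = 49*V*(6 - V) (W(V, T) = (V*(6 - V))*(3 + 4)**2 = (V*(6 - V))*7**2 = (V*(6 - V))*49 = 49*V*(6 - V))
u = -1811 (u = -1419 - 49*2*(6 - 1*2) = -1419 - 49*2*(6 - 2) = -1419 - 49*2*4 = -1419 - 1*392 = -1419 - 392 = -1811)
u + q = -1811 + 874/4827 = -8740823/4827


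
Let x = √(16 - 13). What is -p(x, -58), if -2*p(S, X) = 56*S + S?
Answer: 57*√3/2 ≈ 49.363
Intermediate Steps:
x = √3 ≈ 1.7320
p(S, X) = -57*S/2 (p(S, X) = -(56*S + S)/2 = -57*S/2)
-p(x, -58) = -(-57)*√3/2 = 57*√3/2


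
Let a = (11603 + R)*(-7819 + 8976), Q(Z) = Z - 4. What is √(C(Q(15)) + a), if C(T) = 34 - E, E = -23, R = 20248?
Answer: 4*√2303229 ≈ 6070.6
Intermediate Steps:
Q(Z) = -4 + Z
C(T) = 57 (C(T) = 34 - 1*(-23) = 34 + 23 = 57)
a = 36851607 (a = (11603 + 20248)*(-7819 + 8976) = 31851*1157 = 36851607)
√(C(Q(15)) + a) = √(57 + 36851607) = √36851664 = 4*√2303229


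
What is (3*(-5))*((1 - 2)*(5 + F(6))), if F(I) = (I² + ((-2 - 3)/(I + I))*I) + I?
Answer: 1335/2 ≈ 667.50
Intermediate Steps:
F(I) = -5/2 + I + I² (F(I) = (I² + (-5*1/(2*I))*I) + I = (I² + (-5/(2*I))*I) + I = (I² - 5/2) + I = (-5/2 + I²) + I = -5/2 + I + I²)
(3*(-5))*((1 - 2)*(5 + F(6))) = (3*(-5))*((1 - 2)*(5 + (-5/2 + 6 + 6²))) = -(-15)*(5 + (-5/2 + 6 + 36)) = -(-15)*(5 + 79/2) = -(-15)*89/2 = -15*(-89/2) = 1335/2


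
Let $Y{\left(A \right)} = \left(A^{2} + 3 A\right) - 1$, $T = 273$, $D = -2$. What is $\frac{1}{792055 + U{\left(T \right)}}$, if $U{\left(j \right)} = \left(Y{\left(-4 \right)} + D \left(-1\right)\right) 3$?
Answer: $\frac{1}{792070} \approx 1.2625 \cdot 10^{-6}$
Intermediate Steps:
$Y{\left(A \right)} = -1 + A^{2} + 3 A$
$U{\left(j \right)} = 15$ ($U{\left(j \right)} = \left(\left(-1 + \left(-4\right)^{2} + 3 \left(-4\right)\right) - -2\right) 3 = \left(\left(-1 + 16 - 12\right) + 2\right) 3 = \left(3 + 2\right) 3 = 5 \cdot 3 = 15$)
$\frac{1}{792055 + U{\left(T \right)}} = \frac{1}{792055 + 15} = \frac{1}{792070}$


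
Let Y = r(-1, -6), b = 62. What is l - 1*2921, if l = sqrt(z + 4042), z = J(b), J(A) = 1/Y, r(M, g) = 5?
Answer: -2921 + sqrt(101055)/5 ≈ -2857.4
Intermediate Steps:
Y = 5
J(A) = 1/5
z = 1/5 ≈ 0.20000
l = sqrt(101055)/5 (l = sqrt(1/5 + 4042) = sqrt(20211/5) = sqrt(101055)/5 ≈ 63.578)
l - 1*2921 = sqrt(101055)/5 - 1*2921 = sqrt(101055)/5 - 2921 = -2921 + sqrt(101055)/5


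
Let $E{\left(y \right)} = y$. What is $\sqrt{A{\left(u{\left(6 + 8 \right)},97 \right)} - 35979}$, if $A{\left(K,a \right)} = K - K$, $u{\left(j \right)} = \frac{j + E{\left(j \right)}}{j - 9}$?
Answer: $i \sqrt{35979} \approx 189.68 i$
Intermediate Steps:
$u{\left(j \right)} = \frac{2 j}{-9 + j}$ ($u{\left(j \right)} = \frac{j + j}{j - 9} = \frac{2 j}{-9 + j}$)
$A{\left(K,a \right)} = 0$
$\sqrt{A{\left(u{\left(6 + 8 \right)},97 \right)} - 35979} = \sqrt{0 - 35979} = \sqrt{-35979} = i \sqrt{35979}$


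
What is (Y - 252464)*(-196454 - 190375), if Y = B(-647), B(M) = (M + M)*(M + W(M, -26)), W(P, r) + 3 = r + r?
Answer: -253730424996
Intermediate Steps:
W(P, r) = -3 + 2*r (W(P, r) = -3 + (r + r) = -3 + 2*r)
B(M) = 2*M*(-55 + M) (B(M) = (M + M)*(M + (-3 + 2*(-26))) = (2*M)*(M + (-3 - 52)) = (2*M)*(M - 55) = (2*M)*(-55 + M) = 2*M*(-55 + M))
Y = 908388 (Y = 2*(-647)*(-55 - 647) = 2*(-647)*(-702) = 908388)
(Y - 252464)*(-196454 - 190375) = (908388 - 252464)*(-196454 - 190375) = 655924*(-386829) = -253730424996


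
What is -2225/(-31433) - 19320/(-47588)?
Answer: 178292215/373958401 ≈ 0.47677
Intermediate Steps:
-2225/(-31433) - 19320/(-47588) = -2225*(-1/31433) - 19320*(-1/47588) = 2225/31433 + 4830/11897 = 178292215/373958401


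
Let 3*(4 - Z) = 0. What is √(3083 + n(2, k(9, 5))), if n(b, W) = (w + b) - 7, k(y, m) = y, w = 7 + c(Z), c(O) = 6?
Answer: √3091 ≈ 55.597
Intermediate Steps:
Z = 4 (Z = 4 - ⅓*0 = 4 + 0 = 4)
w = 13 (w = 7 + 6 = 13)
n(b, W) = 6 + b (n(b, W) = (13 + b) - 7 = 6 + b)
√(3083 + n(2, k(9, 5))) = √(3083 + (6 + 2)) = √(3083 + 8) = √3091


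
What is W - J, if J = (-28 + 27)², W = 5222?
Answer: 5221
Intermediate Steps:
J = 1 (J = (-1)² = 1)
W - J = 5222 - 1*1 = 5222 - 1 = 5221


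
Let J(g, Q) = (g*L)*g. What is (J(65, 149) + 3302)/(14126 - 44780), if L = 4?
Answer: -259/393 ≈ -0.65903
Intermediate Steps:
J(g, Q) = 4*g² (J(g, Q) = (g*4)*g = (4*g)*g = 4*g²)
(J(65, 149) + 3302)/(14126 - 44780) = (4*65² + 3302)/(14126 - 44780) = (4*4225 + 3302)/(-30654) = (16900 + 3302)*(-1/30654) = 20202*(-1/30654) = -259/393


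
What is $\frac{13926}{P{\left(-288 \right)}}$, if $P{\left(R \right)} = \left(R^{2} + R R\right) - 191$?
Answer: $\frac{13926}{165697} \approx 0.084045$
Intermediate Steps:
$P{\left(R \right)} = -191 + 2 R^{2}$ ($P{\left(R \right)} = \left(R^{2} + R^{2}\right) - 191 = 2 R^{2} - 191 = -191 + 2 R^{2}$)
$\frac{13926}{P{\left(-288 \right)}} = \frac{13926}{-191 + 2 \left(-288\right)^{2}} = \frac{13926}{-191 + 2 \cdot 82944} = \frac{13926}{-191 + 165888} = \frac{13926}{165697}$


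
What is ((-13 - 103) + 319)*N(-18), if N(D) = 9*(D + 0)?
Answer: -32886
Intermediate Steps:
N(D) = 9*D
((-13 - 103) + 319)*N(-18) = ((-13 - 103) + 319)*(9*(-18)) = (-116 + 319)*(-162) = 203*(-162) = -32886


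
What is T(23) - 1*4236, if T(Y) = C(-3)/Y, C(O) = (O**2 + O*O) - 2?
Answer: -97412/23 ≈ -4235.3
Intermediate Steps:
C(O) = -2 + 2*O**2 (C(O) = (O**2 + O**2) - 2 = 2*O**2 - 2 = -2 + 2*O**2)
T(Y) = 16/Y (T(Y) = (-2 + 2*(-3)**2)/Y = (-2 + 2*9)/Y = (-2 + 18)/Y = 16/Y)
T(23) - 1*4236 = 16/23 - 1*4236 = 16*(1/23) - 4236 = 16/23 - 4236 = -97412/23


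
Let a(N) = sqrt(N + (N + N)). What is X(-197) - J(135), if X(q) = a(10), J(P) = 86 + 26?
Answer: -112 + sqrt(30) ≈ -106.52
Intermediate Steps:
a(N) = sqrt(3)*sqrt(N) (a(N) = sqrt(N + 2*N) = sqrt(3*N) = sqrt(3)*sqrt(N))
J(P) = 112
X(q) = sqrt(30) (X(q) = sqrt(3)*sqrt(10) = sqrt(30))
X(-197) - J(135) = sqrt(30) - 1*112 = sqrt(30) - 112 = -112 + sqrt(30)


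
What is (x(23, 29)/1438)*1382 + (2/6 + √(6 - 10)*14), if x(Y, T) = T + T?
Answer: 120953/2157 + 28*I ≈ 56.075 + 28.0*I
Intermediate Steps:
x(Y, T) = 2*T
(x(23, 29)/1438)*1382 + (2/6 + √(6 - 10)*14) = ((2*29)/1438)*1382 + (2/6 + √(6 - 10)*14) = (58*(1/1438))*1382 + (2*(⅙) + √(-4)*14) = (29/719)*1382 + (⅓ + (2*I)*14) = 40078/719 + (⅓ + 28*I) = 120953/2157 + 28*I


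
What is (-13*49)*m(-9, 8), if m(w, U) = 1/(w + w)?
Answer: 637/18 ≈ 35.389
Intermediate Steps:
m(w, U) = 1/(2*w)
(-13*49)*m(-9, 8) = (-13*49)*((½)/(-9)) = -637*(-1)/(2*9) = -637*(-1/18) = 637/18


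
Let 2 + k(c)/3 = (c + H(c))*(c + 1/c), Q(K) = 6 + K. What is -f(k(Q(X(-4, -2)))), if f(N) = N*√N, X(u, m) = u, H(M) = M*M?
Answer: -39*√39 ≈ -243.55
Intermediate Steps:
H(M) = M²
k(c) = -6 + 3*(c + 1/c)*(c + c²) (k(c) = -6 + 3*((c + c²)*(c + 1/c)) = -6 + 3*((c + 1/c)*(c + c²)) = -6 + 3*(c + 1/c)*(c + c²))
f(N) = N^(3/2)
-f(k(Q(X(-4, -2)))) = -(-3 + 3*(6 - 4) + 3*(6 - 4)² + 3*(6 - 4)³)^(3/2) = -(-3 + 3*2 + 3*2² + 3*2³)^(3/2) = -(-3 + 6 + 3*4 + 3*8)^(3/2) = -(-3 + 6 + 12 + 24)^(3/2) = -39^(3/2) = -39*√39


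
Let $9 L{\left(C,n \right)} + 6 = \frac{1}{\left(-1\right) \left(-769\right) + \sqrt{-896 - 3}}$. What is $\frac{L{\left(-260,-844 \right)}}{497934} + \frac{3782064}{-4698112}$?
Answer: $\frac{- 529656015333 \sqrt{899} + 407305475644261 i}{657942103296 \left(\sqrt{899} - 769 i\right)} \approx -0.80502$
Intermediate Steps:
$L{\left(C,n \right)} = - \frac{2}{3} + \frac{1}{9 \left(769 + i \sqrt{899}\right)}$ ($L{\left(C,n \right)} = - \frac{2}{3} + \frac{1}{9 \left(\left(-1\right) \left(-769\right) + \sqrt{-896 - 3}\right)} = - \frac{2}{3} + \frac{1}{9 \left(769 + \sqrt{-899}\right)} = - \frac{2}{3} + \frac{1}{9 \left(769 + i \sqrt{899}\right)}$)
$\frac{L{\left(-260,-844 \right)}}{497934} + \frac{3782064}{-4698112} = \frac{\frac{1}{9} \frac{1}{\sqrt{899} - 769 i} \left(- 6 \sqrt{899} + 4613 i\right)}{497934} + \frac{3782064}{-4698112} = \frac{- 6 \sqrt{899} + 4613 i}{9 \left(\sqrt{899} - 769 i\right)} \frac{1}{497934} + 3782064 \left(- \frac{1}{4698112}\right) = \frac{- 6 \sqrt{899} + 4613 i}{4481406 \left(\sqrt{899} - 769 i\right)} - \frac{236379}{293632} = - \frac{236379}{293632} + \frac{- 6 \sqrt{899} + 4613 i}{4481406 \left(\sqrt{899} - 769 i\right)}$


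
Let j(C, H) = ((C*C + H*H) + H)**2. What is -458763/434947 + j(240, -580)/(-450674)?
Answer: -33660498691923531/98009652139 ≈ -3.4344e+5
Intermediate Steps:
j(C, H) = (H + C**2 + H**2)**2 (j(C, H) = ((C**2 + H**2) + H)**2 = (H + C**2 + H**2)**2)
-458763/434947 + j(240, -580)/(-450674) = -458763/434947 + (-580 + 240**2 + (-580)**2)**2/(-450674) = -458763*1/434947 + (-580 + 57600 + 336400)**2*(-1/450674) = -458763/434947 + 393420**2*(-1/450674) = -458763/434947 + 154779296400*(-1/450674) = -458763/434947 - 77389648200/225337 = -33660498691923531/98009652139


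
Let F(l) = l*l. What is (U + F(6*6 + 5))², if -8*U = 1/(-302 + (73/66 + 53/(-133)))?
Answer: 316244683677029313361/111914817840400 ≈ 2.8258e+6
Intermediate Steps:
F(l) = l²
U = 4389/10578980 (U = -1/(8*(-302 + (73/66 + 53/(-133)))) = -1/(8*(-302 + (73*(1/66) + 53*(-1/133)))) = -1/(8*(-302 + (73/66 - 53/133))) = -1/(8*(-302 + 6211/8778)) = -1/(8*(-2644745/8778)) = -⅛*(-8778/2644745) = 4389/10578980 ≈ 0.00041488)
(U + F(6*6 + 5))² = (4389/10578980 + (6*6 + 5)²)² = (4389/10578980 + (36 + 5)²)² = (4389/10578980 + 41²)² = (4389/10578980 + 1681)² = (17783269769/10578980)² = 316244683677029313361/111914817840400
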